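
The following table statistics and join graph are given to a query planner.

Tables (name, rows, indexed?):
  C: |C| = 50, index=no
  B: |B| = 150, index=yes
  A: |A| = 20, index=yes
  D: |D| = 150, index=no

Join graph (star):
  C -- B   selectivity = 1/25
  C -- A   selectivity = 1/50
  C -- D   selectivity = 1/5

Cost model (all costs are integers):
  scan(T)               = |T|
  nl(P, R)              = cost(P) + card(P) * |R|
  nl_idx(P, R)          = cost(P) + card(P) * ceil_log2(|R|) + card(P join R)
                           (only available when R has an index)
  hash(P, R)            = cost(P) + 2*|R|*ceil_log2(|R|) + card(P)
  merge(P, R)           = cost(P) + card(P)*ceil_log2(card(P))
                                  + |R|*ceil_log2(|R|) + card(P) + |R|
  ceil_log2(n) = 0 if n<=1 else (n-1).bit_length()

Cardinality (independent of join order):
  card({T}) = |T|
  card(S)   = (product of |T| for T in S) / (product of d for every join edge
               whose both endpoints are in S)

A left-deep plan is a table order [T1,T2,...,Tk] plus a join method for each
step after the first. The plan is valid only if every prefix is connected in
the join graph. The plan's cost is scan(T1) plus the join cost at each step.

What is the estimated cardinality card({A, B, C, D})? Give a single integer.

Tables in S: A(20), B(150), C(50), D(150)
Edges inside S: C-B(d=25), C-A(d=50), C-D(d=5)
numerator = 20 * 150 * 50 * 150 = 22500000
denominator = 25 * 50 * 5 = 6250
card(S) = 22500000 / 6250 = 3600

3600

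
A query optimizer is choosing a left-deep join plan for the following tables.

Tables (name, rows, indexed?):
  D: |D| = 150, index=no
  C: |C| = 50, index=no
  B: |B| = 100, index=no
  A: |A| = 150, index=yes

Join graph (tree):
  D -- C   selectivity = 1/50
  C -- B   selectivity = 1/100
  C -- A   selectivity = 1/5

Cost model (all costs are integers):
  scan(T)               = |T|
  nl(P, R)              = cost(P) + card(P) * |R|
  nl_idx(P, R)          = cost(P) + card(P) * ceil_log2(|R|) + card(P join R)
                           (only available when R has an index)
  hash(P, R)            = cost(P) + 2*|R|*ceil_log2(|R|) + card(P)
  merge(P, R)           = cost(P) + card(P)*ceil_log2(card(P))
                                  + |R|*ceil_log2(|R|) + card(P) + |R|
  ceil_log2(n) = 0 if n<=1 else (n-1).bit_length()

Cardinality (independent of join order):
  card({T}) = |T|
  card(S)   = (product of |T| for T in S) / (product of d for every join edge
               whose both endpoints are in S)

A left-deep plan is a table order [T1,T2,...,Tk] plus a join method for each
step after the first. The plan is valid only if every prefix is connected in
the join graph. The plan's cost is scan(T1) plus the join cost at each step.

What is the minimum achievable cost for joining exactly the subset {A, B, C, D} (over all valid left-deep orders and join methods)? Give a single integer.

Selinger DP over subsets of {A,B,C,D}:
  {D}: scan cost=150, card=150
  {C}: scan cost=50, card=50
  {B}: scan cost=100, card=100
  {A}: scan cost=150, card=150
  {CD}: card=150; try (C,hash)→900, (D,merge)→1750, (C,merge)→1850, (D,hash)→2500, (D,nl)→7550, (C,nl)→7650; best=900 via (C,hash)
  {BC}: card=50; try (C,hash)→800, (B,merge)→1200, (C,merge)→1250, (B,hash)→1500, (B,nl)→5050, (C,nl)→5100; best=800 via (C,hash)
  {AC}: card=1500; try (C,hash)→900, (A,merge)→1750, (C,merge)→1850, (A,nl_idx)→1950, (A,hash)→2500, (A,nl)→7550 …(+1); best=900 via (C,hash)
  {BCD}: card=150; try (B,hash)→2450, (D,merge)→2500, (B,merge)→3050, (D,hash)→3250, (D,nl)→8300, (B,nl)→15900; best=2450 via (B,hash)
  {ACD}: card=4500; try (A,hash)→3450, (A,merge)→3600, (D,hash)→4800, (A,nl_idx)→6600, (D,merge)→20250, (A,nl)→23400 …(+1); best=3450 via (A,hash)
  {ABC}: card=1500; try (A,merge)→2500, (A,nl_idx)→2700, (A,hash)→3250, (B,hash)→3800, (A,nl)→8300, (B,merge)→19700 …(+1); best=2500 via (A,merge)
  {ABCD}: card=4500; try (A,hash)→5000, (A,merge)→5150, (D,hash)→6400, (A,nl_idx)→8150, (B,hash)→9350, (D,merge)→21850 …(+4); best=5000 via (A,hash)

5000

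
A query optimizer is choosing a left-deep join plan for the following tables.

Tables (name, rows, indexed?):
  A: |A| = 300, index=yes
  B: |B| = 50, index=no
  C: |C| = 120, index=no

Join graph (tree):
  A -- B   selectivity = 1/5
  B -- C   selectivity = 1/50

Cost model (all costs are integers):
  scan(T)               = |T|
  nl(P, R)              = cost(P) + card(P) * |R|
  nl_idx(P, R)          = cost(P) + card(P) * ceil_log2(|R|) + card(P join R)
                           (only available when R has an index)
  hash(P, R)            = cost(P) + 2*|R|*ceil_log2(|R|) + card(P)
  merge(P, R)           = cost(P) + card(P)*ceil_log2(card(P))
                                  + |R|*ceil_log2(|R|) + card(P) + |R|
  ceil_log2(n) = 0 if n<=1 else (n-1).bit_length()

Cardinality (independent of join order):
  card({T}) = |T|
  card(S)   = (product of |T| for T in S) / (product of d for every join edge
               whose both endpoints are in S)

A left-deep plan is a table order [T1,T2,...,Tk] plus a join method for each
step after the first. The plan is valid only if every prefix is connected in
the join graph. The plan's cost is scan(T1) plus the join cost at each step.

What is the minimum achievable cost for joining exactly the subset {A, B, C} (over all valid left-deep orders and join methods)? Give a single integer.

Selinger DP over subsets of {A,B,C}:
  {A}: scan cost=300, card=300
  {B}: scan cost=50, card=50
  {C}: scan cost=120, card=120
  {AB}: card=3000; try (B,hash)→1200, (A,merge)→3400, (A,nl_idx)→3500, (B,merge)→3650, (A,hash)→5500, (A,nl)→15050 …(+1); best=1200 via (B,hash)
  {BC}: card=120; try (B,hash)→840, (C,merge)→1360, (B,merge)→1430, (C,hash)→1780, (C,nl)→6050, (B,nl)→6120; best=840 via (B,hash)
  {ABC}: card=7200; try (A,merge)→4800, (C,hash)→5880, (A,hash)→6360, (A,nl_idx)→9120, (A,nl)→36840, (C,merge)→41160 …(+1); best=4800 via (A,merge)

4800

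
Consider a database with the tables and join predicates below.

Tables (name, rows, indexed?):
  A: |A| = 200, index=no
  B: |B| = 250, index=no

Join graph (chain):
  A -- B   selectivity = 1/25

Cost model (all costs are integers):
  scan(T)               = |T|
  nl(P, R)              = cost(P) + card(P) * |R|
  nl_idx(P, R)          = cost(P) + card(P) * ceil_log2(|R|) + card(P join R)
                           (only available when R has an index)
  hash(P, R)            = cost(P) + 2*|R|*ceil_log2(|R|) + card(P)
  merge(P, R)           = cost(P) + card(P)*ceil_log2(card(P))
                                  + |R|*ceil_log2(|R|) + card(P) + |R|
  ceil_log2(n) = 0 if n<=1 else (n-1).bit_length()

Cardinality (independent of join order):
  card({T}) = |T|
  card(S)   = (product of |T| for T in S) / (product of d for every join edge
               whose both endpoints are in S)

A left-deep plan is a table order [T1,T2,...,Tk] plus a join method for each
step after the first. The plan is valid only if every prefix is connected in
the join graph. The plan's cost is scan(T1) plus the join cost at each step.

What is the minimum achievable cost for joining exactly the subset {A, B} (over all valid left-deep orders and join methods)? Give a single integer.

3700

Selinger DP over subsets of {A,B}:
  {A}: scan cost=200, card=200
  {B}: scan cost=250, card=250
  {AB}: card=2000; try (A,hash)→3700, (B,merge)→4250, (A,merge)→4300, (B,hash)→4400, (B,nl)→50200, (A,nl)→50250; best=3700 via (A,hash)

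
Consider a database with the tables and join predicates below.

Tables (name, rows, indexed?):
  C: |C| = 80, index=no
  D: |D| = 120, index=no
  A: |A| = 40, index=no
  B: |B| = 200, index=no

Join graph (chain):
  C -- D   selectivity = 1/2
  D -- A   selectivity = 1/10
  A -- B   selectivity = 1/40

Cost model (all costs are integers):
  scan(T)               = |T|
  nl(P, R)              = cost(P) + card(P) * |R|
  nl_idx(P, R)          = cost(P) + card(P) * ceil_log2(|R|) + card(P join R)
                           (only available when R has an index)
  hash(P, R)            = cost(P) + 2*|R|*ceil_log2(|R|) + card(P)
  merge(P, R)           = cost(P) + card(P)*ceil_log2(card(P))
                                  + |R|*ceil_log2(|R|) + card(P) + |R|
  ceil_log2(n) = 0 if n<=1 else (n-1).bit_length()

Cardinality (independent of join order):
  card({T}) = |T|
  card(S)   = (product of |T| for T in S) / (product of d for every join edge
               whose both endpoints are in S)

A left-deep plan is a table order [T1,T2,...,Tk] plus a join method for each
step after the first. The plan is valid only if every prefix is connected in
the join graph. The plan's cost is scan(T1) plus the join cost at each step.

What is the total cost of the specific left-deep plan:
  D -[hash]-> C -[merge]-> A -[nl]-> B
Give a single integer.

3908840

step 1: scan D: cost=120, card=120
step 2: join C via hash
    card(P join C) = 120*80/(2) = 4800
    cost = 120 + 2*80*7 + 120 = 1360
step 3: join A via merge
    card(P join A) = 4800*40/(10) = 19200
    cost = 1360 + 4800*13 + 40*6 + 4800 + 40 = 68840
step 4: join B via nl
    card(P join B) = 19200*200/(40) = 96000
    cost = 68840 + 19200*200 = 3908840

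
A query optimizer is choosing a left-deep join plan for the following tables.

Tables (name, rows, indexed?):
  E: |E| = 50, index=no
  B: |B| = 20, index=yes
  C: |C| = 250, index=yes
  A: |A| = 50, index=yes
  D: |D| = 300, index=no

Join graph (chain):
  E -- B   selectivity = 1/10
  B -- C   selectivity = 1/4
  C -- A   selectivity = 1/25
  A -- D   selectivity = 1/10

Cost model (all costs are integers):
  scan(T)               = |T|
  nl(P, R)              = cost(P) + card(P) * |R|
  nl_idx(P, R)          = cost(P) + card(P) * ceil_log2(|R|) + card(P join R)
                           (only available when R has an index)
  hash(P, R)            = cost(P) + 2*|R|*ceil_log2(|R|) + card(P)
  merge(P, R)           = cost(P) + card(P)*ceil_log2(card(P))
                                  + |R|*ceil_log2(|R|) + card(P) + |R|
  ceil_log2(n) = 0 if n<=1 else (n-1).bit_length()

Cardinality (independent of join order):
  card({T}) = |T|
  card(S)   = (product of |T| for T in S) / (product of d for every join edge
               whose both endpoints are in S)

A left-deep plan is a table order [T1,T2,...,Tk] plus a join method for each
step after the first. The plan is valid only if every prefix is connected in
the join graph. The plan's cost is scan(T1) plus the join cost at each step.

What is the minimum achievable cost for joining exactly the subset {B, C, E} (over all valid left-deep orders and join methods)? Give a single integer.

Selinger DP over subsets of {B,C,E}:
  {E}: scan cost=50, card=50
  {B}: scan cost=20, card=20
  {C}: scan cost=250, card=250
  {BE}: card=100; try (B,hash)→300, (B,nl_idx)→400, (E,merge)→490, (B,merge)→520, (E,hash)→640, (E,nl)→1020 …(+1); best=300 via (B,hash)
  {BC}: card=1250; try (B,hash)→700, (C,nl_idx)→1430, (C,merge)→2390, (B,merge)→2620, (B,nl_idx)→2750, (C,hash)→4040 …(+2); best=700 via (B,hash)
  {BCE}: card=6250; try (E,hash)→2550, (C,merge)→3350, (C,hash)→4400, (C,nl_idx)→7350, (E,merge)→16050, (C,nl)→25300 …(+1); best=2550 via (E,hash)

2550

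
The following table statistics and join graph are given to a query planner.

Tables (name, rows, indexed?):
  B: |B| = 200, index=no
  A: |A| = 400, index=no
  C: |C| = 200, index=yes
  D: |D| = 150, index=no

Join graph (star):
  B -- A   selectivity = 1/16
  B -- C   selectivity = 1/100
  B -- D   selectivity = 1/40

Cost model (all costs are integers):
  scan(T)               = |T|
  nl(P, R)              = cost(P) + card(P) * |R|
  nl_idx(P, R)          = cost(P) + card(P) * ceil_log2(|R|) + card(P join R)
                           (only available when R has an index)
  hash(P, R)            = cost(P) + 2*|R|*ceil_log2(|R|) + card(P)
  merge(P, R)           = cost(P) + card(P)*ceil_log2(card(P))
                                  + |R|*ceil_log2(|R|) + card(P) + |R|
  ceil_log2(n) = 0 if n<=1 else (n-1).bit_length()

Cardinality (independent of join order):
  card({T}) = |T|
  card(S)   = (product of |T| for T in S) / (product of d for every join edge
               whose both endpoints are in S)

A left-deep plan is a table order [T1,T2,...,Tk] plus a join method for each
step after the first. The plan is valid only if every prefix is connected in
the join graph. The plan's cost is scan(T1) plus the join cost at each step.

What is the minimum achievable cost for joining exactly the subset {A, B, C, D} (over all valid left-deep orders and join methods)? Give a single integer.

Selinger DP over subsets of {A,B,C,D}:
  {B}: scan cost=200, card=200
  {A}: scan cost=400, card=400
  {C}: scan cost=200, card=200
  {D}: scan cost=150, card=150
  {AB}: card=5000; try (B,hash)→4000, (A,merge)→6000, (B,merge)→6200, (A,hash)→7600, (A,nl)→80200, (B,nl)→80400; best=4000 via (B,hash)
  {BC}: card=400; try (C,nl_idx)→2200, (C,hash)→3600, (B,hash)→3600, (C,merge)→3800, (B,merge)→3800, (C,nl)→40200 …(+1); best=2200 via (C,nl_idx)
  {BD}: card=750; try (D,hash)→2800, (B,merge)→3300, (D,merge)→3350, (B,hash)→3500, (B,nl)→30150, (D,nl)→30200; best=2800 via (D,hash)
  {ABC}: card=10000; try (A,hash)→9800, (A,merge)→10200, (C,hash)→12200, (C,nl_idx)→54000, (C,merge)→75800, (A,nl)→162200 …(+1); best=9800 via (A,hash)
  {ABD}: card=18750; try (A,hash)→10750, (D,hash)→11400, (A,merge)→15050, (D,merge)→75350, (A,nl)→302800, (D,nl)→754000; best=10750 via (A,hash)
  {BCD}: card=1500; try (D,hash)→5000, (C,hash)→6750, (D,merge)→7550, (C,nl_idx)→10300, (C,merge)→12850, (D,nl)→62200 …(+1); best=5000 via (D,hash)
  {ABCD}: card=37500; try (A,hash)→13700, (D,hash)→22200, (A,merge)→27000, (C,hash)→32700, (D,merge)→161150, (C,nl_idx)→198250 …(+4); best=13700 via (A,hash)

13700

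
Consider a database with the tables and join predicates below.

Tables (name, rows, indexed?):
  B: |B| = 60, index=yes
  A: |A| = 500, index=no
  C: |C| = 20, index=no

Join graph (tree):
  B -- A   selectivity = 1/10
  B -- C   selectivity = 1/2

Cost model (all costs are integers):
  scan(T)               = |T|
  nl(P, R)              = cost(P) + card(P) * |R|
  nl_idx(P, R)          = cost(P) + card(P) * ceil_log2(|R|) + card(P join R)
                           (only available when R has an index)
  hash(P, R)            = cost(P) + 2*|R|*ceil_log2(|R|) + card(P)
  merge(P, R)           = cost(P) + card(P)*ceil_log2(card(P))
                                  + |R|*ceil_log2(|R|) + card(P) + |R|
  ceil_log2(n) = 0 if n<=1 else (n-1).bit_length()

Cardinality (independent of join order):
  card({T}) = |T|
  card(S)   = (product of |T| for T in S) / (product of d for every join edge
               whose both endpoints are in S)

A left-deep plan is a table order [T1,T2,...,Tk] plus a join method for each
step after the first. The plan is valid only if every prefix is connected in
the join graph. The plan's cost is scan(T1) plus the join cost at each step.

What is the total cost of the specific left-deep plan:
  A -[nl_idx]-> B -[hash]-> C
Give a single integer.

step 1: scan A: cost=500, card=500
step 2: join B via nl_idx
    card(P join B) = 500*60/(10) = 3000
    cost = 500 + 500*6 + 3000 = 6500
step 3: join C via hash
    card(P join C) = 3000*20/(2) = 30000
    cost = 6500 + 2*20*5 + 3000 = 9700

9700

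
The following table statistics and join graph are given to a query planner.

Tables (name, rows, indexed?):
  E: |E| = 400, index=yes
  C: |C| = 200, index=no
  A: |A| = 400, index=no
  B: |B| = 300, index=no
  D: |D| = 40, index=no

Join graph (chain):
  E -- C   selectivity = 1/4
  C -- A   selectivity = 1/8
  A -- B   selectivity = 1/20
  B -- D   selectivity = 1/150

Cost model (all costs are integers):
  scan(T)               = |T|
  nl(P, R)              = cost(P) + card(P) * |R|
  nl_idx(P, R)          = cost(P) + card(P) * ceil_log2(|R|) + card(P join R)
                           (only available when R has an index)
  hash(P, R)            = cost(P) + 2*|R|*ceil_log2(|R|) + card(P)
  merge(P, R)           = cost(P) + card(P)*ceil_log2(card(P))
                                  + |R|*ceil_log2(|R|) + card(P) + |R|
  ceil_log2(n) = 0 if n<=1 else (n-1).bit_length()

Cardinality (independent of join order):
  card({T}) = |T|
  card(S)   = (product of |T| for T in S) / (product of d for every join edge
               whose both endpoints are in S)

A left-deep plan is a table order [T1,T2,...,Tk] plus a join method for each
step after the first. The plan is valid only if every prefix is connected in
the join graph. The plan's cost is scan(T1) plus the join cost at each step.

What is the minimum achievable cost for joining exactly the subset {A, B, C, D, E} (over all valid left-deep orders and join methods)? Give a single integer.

57720

Selinger DP over subsets of {A,B,C,D,E}:
  {E}: scan cost=400, card=400
  {C}: scan cost=200, card=200
  {A}: scan cost=400, card=400
  {B}: scan cost=300, card=300
  {D}: scan cost=40, card=40
  {CE}: card=20000; try (C,hash)→4000, (E,merge)→6000, (C,merge)→6200, (E,hash)→7600, (E,nl_idx)→22000, (E,nl)→80200 …(+1); best=4000 via (C,hash)
  {AC}: card=10000; try (C,hash)→4000, (A,merge)→6000, (C,merge)→6200, (A,hash)→7600, (A,nl)→80200, (C,nl)→80400; best=4000 via (C,hash)
  {AB}: card=6000; try (B,hash)→6200, (A,merge)→7300, (B,merge)→7400, (A,hash)→7800, (A,nl)→120300, (B,nl)→120400; best=6200 via (B,hash)
  {BD}: card=80; try (D,hash)→1080, (B,merge)→3320, (D,merge)→3580, (B,hash)→5480, (B,nl)→12040, (D,nl)→12300; best=1080 via (D,hash)
  {ACE}: card=1000000; try (E,hash)→21200, (A,hash)→31200, (E,merge)→158000, (A,merge)→328000, (E,nl_idx)→1094000, (E,nl)→4004000 …(+1); best=21200 via (E,hash)
  {ABC}: card=150000; try (C,hash)→15400, (B,hash)→19400, (C,merge)→92000, (B,merge)→157000, (C,nl)→1206200, (B,nl)→3004000; best=15400 via (C,hash)
  {ABD}: card=1600; try (A,merge)→5720, (A,hash)→8360, (D,hash)→12680, (A,nl)→33080, (D,merge)→90480, (D,nl)→246200; best=5720 via (A,merge)
  {ABCE}: card=15000000; try (E,hash)→172600, (B,hash)→1026600, (E,merge)→2869400, (E,nl_idx)→16365400, (B,merge)→21024200, (E,nl)→60015400 …(+1); best=172600 via (E,hash)
  {ABCD}: card=40000; try (C,hash)→10520, (C,merge)→26720, (D,hash)→165880, (C,nl)→325720, (D,merge)→2865680, (D,nl)→6015400; best=10520 via (C,hash)
  {ABCDE}: card=4000000; try (E,hash)→57720, (E,merge)→694520, (E,nl_idx)→4370520, (D,hash)→15173080, (E,nl)→16010520, (D,merge)→375172880 …(+1); best=57720 via (E,hash)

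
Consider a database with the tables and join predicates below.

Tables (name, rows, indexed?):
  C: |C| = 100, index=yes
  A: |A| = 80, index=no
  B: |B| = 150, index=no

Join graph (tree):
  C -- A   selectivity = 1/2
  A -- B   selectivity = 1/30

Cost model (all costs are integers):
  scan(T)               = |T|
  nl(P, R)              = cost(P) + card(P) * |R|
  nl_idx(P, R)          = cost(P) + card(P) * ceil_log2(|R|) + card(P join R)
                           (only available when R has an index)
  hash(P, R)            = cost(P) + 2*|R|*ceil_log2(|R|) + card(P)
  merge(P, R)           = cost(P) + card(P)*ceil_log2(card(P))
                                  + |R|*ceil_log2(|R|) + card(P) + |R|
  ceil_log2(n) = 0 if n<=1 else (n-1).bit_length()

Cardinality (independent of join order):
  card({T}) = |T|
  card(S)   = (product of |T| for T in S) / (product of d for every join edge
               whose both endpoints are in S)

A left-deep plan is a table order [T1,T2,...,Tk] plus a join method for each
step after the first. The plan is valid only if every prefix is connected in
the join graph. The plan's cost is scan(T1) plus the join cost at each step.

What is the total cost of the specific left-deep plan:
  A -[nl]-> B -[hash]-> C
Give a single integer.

step 1: scan A: cost=80, card=80
step 2: join B via nl
    card(P join B) = 80*150/(30) = 400
    cost = 80 + 80*150 = 12080
step 3: join C via hash
    card(P join C) = 400*100/(2) = 20000
    cost = 12080 + 2*100*7 + 400 = 13880

13880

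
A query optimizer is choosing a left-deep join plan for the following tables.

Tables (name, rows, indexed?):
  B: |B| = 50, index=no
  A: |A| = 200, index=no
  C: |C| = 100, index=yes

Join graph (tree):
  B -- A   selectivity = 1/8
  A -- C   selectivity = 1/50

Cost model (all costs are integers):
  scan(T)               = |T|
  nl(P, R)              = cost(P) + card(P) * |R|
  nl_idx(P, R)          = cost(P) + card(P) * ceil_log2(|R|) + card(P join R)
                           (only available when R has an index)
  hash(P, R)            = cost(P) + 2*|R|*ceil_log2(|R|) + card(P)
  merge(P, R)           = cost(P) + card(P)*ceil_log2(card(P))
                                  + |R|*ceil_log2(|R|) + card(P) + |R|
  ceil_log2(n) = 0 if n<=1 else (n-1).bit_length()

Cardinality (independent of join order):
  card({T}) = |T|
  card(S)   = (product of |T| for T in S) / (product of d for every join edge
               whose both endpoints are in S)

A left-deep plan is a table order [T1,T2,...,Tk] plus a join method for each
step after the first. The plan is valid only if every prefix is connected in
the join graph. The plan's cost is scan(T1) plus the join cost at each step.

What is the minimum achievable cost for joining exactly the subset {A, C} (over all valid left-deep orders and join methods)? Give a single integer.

1800

Selinger DP over subsets of {A,C}:
  {A}: scan cost=200, card=200
  {C}: scan cost=100, card=100
  {AC}: card=400; try (C,hash)→1800, (C,nl_idx)→2000, (A,merge)→2700, (C,merge)→2800, (A,hash)→3400, (A,nl)→20100 …(+1); best=1800 via (C,hash)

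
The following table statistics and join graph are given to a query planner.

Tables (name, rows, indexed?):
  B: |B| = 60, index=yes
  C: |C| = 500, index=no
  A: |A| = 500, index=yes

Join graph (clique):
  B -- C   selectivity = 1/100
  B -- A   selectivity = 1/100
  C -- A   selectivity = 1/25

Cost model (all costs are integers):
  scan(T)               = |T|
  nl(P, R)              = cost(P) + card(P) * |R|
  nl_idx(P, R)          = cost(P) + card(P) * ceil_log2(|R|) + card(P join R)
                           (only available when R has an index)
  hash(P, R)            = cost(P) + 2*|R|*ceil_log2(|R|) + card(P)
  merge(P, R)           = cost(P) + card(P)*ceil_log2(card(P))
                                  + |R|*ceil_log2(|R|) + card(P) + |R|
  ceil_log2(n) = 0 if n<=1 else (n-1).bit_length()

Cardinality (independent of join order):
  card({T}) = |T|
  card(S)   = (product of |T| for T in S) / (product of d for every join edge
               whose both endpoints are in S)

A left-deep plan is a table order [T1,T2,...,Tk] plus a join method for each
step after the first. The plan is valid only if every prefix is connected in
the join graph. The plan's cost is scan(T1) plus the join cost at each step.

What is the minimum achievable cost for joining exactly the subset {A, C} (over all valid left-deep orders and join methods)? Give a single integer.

10000

Selinger DP over subsets of {A,C}:
  {C}: scan cost=500, card=500
  {A}: scan cost=500, card=500
  {AC}: card=10000; try (C,hash)→10000, (A,hash)→10000, (C,merge)→10500, (A,merge)→10500, (A,nl_idx)→15000, (C,nl)→250500 …(+1); best=10000 via (C,hash)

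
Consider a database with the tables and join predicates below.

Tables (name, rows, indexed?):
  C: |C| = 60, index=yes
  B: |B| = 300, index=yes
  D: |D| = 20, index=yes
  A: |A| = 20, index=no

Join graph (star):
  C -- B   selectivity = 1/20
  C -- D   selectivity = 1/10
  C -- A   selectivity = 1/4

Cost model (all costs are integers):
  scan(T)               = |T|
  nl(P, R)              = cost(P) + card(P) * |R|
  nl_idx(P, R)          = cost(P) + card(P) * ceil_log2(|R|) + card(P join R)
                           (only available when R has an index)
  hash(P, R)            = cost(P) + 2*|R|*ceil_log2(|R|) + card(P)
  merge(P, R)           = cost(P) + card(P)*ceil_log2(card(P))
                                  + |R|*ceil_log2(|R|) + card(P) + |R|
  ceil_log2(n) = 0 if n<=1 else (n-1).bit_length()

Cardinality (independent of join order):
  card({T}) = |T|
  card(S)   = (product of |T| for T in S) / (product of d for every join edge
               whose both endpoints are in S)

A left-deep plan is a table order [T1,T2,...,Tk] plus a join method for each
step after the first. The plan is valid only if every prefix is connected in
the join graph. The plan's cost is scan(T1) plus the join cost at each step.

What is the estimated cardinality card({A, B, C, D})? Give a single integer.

Tables in S: A(20), B(300), C(60), D(20)
Edges inside S: C-B(d=20), C-D(d=10), C-A(d=4)
numerator = 20 * 300 * 60 * 20 = 7200000
denominator = 20 * 10 * 4 = 800
card(S) = 7200000 / 800 = 9000

9000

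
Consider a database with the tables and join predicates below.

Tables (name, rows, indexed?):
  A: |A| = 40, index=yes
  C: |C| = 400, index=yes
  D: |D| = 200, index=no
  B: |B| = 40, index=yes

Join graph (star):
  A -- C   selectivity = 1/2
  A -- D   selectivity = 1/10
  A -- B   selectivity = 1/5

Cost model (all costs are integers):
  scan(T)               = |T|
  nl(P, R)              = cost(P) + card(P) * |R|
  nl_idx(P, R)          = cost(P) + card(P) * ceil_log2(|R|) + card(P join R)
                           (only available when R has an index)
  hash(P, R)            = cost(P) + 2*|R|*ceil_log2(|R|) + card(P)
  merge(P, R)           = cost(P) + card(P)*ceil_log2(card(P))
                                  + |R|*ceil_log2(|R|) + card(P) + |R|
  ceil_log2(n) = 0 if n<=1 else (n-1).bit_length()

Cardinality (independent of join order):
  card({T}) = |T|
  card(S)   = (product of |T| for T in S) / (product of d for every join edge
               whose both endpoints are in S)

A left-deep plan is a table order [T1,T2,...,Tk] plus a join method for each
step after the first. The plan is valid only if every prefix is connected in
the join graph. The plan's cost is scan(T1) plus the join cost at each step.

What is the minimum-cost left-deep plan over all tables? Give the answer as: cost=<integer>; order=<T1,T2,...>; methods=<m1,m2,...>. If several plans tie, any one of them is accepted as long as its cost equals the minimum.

Selinger DP (subsets sized 1..n):
  {A}: scan cost=40, card=40
  {C}: scan cost=400, card=400
  {D}: scan cost=200, card=200
  {B}: scan cost=40, card=40
  {AC}: card=8000; try (A,hash)→1280, (C,merge)→4320, (A,merge)→4680, (C,hash)→7280, (C,nl_idx)→8400, (A,nl_idx)→10800 …(+2); best=1280 via (A,hash)
  {AD}: card=800; try (A,hash)→880, (D,merge)→2120, (A,nl_idx)→2200, (A,merge)→2280, (D,hash)→3280, (D,nl)→8040 …(+1); best=880 via (A,hash)
  {AB}: card=320; try (B,hash)→560, (A,hash)→560, (B,merge)→600, (B,nl_idx)→600, (A,merge)→600, (A,nl_idx)→600 …(+2); best=560 via (B,hash)
  {ACD}: card=160000; try (C,hash)→8880, (D,hash)→12480, (C,merge)→13680, (D,merge)→115080, (C,nl_idx)→168080, (C,nl)→320880 …(+1); best=8880 via (C,hash)
  {ABC}: card=64000; try (C,merge)→7760, (C,hash)→8080, (B,hash)→9760, (C,nl_idx)→67440, (B,nl_idx)→113280, (B,merge)→113560 …(+2); best=7760 via (C,merge)
  {ABD}: card=6400; try (B,hash)→2160, (D,hash)→4080, (D,merge)→5560, (B,merge)→9960, (B,nl_idx)→12080, (B,nl)→32880 …(+1); best=2160 via (B,hash)
  {ABCD}: card=1280000; try (C,hash)→15760, (D,hash)→74960, (C,merge)→95760, (B,hash)→169360, (D,merge)→1097560, (C,nl_idx)→1339760 …(+5); best=15760 via (C,hash)

cost=15760; order=D,A,B,C; methods=hash,hash,hash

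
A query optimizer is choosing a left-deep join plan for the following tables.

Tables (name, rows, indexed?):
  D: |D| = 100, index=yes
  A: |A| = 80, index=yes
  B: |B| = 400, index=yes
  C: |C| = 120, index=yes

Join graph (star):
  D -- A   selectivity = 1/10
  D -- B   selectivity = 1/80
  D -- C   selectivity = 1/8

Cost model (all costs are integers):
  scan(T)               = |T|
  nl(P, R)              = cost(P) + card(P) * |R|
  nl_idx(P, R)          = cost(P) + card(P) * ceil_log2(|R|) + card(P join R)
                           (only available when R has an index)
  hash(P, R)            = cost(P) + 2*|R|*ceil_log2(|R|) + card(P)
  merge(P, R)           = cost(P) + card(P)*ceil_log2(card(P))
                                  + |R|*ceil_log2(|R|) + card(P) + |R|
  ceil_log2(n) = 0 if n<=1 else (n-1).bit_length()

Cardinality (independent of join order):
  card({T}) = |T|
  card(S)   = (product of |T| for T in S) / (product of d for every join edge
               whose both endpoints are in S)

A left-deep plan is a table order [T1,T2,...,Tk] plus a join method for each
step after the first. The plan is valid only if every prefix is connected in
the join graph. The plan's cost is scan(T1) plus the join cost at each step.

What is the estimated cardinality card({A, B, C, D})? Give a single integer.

60000

Tables in S: A(80), B(400), C(120), D(100)
Edges inside S: D-A(d=10), D-B(d=80), D-C(d=8)
numerator = 80 * 400 * 120 * 100 = 384000000
denominator = 10 * 80 * 8 = 6400
card(S) = 384000000 / 6400 = 60000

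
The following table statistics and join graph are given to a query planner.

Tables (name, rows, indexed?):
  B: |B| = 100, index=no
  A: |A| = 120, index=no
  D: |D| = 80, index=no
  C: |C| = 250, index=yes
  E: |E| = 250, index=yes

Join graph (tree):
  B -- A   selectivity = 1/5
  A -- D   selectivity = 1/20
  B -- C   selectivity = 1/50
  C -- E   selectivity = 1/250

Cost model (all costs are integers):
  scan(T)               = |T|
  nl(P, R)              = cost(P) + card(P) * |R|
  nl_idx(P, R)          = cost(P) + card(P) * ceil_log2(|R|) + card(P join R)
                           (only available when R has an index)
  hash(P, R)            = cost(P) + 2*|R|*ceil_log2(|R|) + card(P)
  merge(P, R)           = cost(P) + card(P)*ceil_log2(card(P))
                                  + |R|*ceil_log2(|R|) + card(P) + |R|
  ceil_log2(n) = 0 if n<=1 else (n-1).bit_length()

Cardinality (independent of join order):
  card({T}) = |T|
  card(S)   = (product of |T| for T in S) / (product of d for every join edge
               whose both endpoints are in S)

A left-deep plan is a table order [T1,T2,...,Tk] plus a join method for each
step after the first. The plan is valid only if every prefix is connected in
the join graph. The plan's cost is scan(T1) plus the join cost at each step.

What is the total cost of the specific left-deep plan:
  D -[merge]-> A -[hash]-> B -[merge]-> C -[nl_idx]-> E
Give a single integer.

581810

step 1: scan D: cost=80, card=80
step 2: join A via merge
    card(P join A) = 80*120/(20) = 480
    cost = 80 + 80*7 + 120*7 + 80 + 120 = 1680
step 3: join B via hash
    card(P join B) = 480*100/(5) = 9600
    cost = 1680 + 2*100*7 + 480 = 3560
step 4: join C via merge
    card(P join C) = 9600*250/(50) = 48000
    cost = 3560 + 9600*14 + 250*8 + 9600 + 250 = 149810
step 5: join E via nl_idx
    card(P join E) = 48000*250/(250) = 48000
    cost = 149810 + 48000*8 + 48000 = 581810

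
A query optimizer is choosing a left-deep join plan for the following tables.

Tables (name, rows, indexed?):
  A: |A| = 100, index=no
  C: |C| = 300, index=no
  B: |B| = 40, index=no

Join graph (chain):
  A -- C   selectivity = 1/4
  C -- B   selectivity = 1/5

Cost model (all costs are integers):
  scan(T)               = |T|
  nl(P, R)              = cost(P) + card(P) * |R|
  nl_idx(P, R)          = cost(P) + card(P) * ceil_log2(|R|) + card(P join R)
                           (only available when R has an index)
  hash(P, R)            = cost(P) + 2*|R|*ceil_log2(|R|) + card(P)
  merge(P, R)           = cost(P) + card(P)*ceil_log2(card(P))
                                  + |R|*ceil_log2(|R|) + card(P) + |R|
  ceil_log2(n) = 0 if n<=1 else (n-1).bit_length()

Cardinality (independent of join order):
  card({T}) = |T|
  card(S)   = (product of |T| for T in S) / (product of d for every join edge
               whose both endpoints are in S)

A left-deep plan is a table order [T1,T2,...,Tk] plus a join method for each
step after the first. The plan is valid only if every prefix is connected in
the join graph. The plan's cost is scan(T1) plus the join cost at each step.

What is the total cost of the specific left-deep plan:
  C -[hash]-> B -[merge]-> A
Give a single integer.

33080

step 1: scan C: cost=300, card=300
step 2: join B via hash
    card(P join B) = 300*40/(5) = 2400
    cost = 300 + 2*40*6 + 300 = 1080
step 3: join A via merge
    card(P join A) = 2400*100/(4) = 60000
    cost = 1080 + 2400*12 + 100*7 + 2400 + 100 = 33080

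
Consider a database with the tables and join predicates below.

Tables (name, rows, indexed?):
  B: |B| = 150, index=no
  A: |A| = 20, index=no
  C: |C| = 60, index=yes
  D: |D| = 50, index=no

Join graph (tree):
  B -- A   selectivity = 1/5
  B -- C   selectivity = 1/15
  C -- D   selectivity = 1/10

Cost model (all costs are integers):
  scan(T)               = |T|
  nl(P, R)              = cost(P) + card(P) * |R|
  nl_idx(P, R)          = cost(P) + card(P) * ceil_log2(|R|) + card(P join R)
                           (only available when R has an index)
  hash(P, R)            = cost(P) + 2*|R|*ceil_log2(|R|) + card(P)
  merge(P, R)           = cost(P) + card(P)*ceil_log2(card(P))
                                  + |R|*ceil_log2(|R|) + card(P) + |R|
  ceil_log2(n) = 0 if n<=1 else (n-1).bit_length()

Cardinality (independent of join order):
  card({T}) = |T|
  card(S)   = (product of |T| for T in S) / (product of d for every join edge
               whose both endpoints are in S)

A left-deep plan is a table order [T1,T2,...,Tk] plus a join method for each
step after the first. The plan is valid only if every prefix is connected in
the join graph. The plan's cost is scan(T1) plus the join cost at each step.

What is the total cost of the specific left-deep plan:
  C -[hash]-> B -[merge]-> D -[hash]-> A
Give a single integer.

12670

step 1: scan C: cost=60, card=60
step 2: join B via hash
    card(P join B) = 60*150/(15) = 600
    cost = 60 + 2*150*8 + 60 = 2520
step 3: join D via merge
    card(P join D) = 600*50/(10) = 3000
    cost = 2520 + 600*10 + 50*6 + 600 + 50 = 9470
step 4: join A via hash
    card(P join A) = 3000*20/(5) = 12000
    cost = 9470 + 2*20*5 + 3000 = 12670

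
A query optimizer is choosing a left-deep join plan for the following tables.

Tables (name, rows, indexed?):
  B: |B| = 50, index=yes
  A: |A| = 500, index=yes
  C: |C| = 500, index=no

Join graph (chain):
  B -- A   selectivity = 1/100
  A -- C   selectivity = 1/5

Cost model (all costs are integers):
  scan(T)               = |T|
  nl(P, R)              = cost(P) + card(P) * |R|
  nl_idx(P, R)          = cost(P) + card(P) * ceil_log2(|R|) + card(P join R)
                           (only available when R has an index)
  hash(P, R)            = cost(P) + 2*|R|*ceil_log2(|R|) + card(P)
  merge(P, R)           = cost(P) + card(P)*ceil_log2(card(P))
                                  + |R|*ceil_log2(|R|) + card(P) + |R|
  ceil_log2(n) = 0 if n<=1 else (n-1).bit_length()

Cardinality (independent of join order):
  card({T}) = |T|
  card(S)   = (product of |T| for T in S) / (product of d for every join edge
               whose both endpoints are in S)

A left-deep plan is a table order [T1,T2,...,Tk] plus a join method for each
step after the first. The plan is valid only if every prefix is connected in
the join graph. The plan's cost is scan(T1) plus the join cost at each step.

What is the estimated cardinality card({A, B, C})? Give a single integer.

25000

Tables in S: A(500), B(50), C(500)
Edges inside S: B-A(d=100), A-C(d=5)
numerator = 500 * 50 * 500 = 12500000
denominator = 100 * 5 = 500
card(S) = 12500000 / 500 = 25000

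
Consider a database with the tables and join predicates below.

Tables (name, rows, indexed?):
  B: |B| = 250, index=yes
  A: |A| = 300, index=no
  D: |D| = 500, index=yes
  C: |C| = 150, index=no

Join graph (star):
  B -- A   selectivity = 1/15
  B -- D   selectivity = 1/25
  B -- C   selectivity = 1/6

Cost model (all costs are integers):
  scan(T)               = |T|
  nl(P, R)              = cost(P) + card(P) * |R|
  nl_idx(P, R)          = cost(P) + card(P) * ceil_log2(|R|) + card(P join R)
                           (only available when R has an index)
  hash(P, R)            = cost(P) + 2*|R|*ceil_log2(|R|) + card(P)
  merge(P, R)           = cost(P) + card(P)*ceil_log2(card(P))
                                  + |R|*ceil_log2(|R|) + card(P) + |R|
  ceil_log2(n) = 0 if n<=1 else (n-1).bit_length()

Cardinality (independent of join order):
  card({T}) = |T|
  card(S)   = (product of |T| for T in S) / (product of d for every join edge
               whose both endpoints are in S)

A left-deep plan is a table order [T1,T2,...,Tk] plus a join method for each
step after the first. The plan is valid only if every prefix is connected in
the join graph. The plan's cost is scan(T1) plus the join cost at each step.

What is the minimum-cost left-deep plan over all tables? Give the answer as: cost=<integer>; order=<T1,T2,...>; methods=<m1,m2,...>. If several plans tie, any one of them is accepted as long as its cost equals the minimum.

Selinger DP (subsets sized 1..n):
  {B}: scan cost=250, card=250
  {A}: scan cost=300, card=300
  {D}: scan cost=500, card=500
  {C}: scan cost=150, card=150
  {AB}: card=5000; try (B,hash)→4600, (A,merge)→5500, (B,merge)→5550, (A,hash)→5900, (B,nl_idx)→7700, (A,nl)→75250 …(+1); best=4600 via (B,hash)
  {BD}: card=5000; try (B,hash)→5000, (D,merge)→7500, (D,nl_idx)→7500, (B,merge)→7750, (D,hash)→9500, (B,nl_idx)→9500 …(+2); best=5000 via (B,hash)
  {BC}: card=6250; try (C,hash)→2900, (B,merge)→3750, (C,merge)→3850, (B,hash)→4300, (B,nl_idx)→7600, (B,nl)→37650 …(+1); best=2900 via (C,hash)
  {ABD}: card=100000; try (A,hash)→15400, (D,hash)→18600, (A,merge)→78000, (D,merge)→79600, (D,nl_idx)→149600, (A,nl)→1505000 …(+1); best=15400 via (A,hash)
  {ABC}: card=125000; try (C,hash)→12000, (A,hash)→14550, (C,merge)→75950, (A,merge)→93400, (C,nl)→754600, (A,nl)→1877900; best=12000 via (C,hash)
  {BCD}: card=125000; try (C,hash)→12400, (D,hash)→18150, (C,merge)→76350, (D,merge)→95400, (D,nl_idx)→184150, (C,nl)→755000 …(+1); best=12400 via (C,hash)
  {ABCD}: card=2500000; try (C,hash)→117800, (A,hash)→142800, (D,hash)→146000, (C,merge)→1816750, (A,merge)→2265400, (D,merge)→2267000 …(+4); best=117800 via (C,hash)

cost=117800; order=D,B,A,C; methods=hash,hash,hash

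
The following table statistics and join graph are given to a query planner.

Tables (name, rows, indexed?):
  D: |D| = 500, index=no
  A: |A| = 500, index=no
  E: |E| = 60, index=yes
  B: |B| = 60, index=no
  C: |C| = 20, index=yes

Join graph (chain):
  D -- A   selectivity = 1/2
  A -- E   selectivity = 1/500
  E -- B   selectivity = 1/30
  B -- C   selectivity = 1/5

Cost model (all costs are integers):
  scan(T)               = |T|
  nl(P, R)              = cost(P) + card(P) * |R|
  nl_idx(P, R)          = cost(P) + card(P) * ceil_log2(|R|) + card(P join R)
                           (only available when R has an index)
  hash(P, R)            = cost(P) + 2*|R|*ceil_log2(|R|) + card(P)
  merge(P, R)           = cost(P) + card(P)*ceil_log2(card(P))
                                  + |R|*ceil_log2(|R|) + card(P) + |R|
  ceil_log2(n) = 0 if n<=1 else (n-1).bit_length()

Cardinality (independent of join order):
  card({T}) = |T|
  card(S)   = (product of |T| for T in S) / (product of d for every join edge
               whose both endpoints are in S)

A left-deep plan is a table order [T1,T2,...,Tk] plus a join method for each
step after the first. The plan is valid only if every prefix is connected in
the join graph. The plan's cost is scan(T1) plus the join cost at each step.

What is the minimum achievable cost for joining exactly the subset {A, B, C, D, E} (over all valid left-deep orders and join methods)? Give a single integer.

Selinger DP over subsets of {A,B,C,D,E}:
  {D}: scan cost=500, card=500
  {A}: scan cost=500, card=500
  {E}: scan cost=60, card=60
  {B}: scan cost=60, card=60
  {C}: scan cost=20, card=20
  {AD}: card=125000; try (D,hash)→10000, (A,hash)→10000, (D,merge)→10500, (A,merge)→10500, (D,nl)→250500, (A,nl)→250500; best=10000 via (D,hash)
  {AE}: card=60; try (E,hash)→1720, (E,nl_idx)→3560, (A,merge)→5480, (E,merge)→5920, (A,hash)→9120, (A,nl)→30060 …(+1); best=1720 via (E,hash)
  {BE}: card=120; try (E,nl_idx)→540, (E,hash)→840, (B,hash)→840, (E,merge)→900, (B,merge)→900, (E,nl)→3660 …(+1); best=540 via (E,nl_idx)
  {BC}: card=240; try (C,hash)→320, (B,merge)→560, (C,merge)→600, (C,nl_idx)→600, (B,hash)→760, (B,nl)→1220 …(+1); best=320 via (C,hash)
  {ADE}: card=15000; try (D,merge)→7140, (D,hash)→10780, (D,nl)→31720, (E,hash)→135720, (E,nl_idx)→775000, (E,merge)→2260420 …(+1); best=7140 via (D,merge)
  {ABE}: card=120; try (B,hash)→2500, (B,merge)→2560, (B,nl)→5320, (A,merge)→6500, (A,hash)→9660, (A,nl)→60540; best=2500 via (B,hash)
  {BCE}: card=480; try (C,hash)→860, (E,hash)→1280, (C,merge)→1620, (C,nl_idx)→1620, (E,nl_idx)→2240, (E,merge)→2900 …(+2); best=860 via (C,hash)
  {ABDE}: card=30000; try (D,merge)→8460, (D,hash)→11620, (B,hash)→22860, (D,nl)→62500, (B,merge)→232560, (B,nl)→907140; best=8460 via (D,merge)
  {ABCE}: card=480; try (C,hash)→2820, (C,merge)→3580, (C,nl_idx)→3580, (C,nl)→4900, (A,hash)→10340, (A,merge)→10660 …(+1); best=2820 via (C,hash)
  {ABCDE}: card=120000; try (D,hash)→12300, (D,merge)→12620, (C,hash)→38660, (D,nl)→242820, (C,nl_idx)→278460, (C,merge)→488580 …(+1); best=12300 via (D,hash)

12300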